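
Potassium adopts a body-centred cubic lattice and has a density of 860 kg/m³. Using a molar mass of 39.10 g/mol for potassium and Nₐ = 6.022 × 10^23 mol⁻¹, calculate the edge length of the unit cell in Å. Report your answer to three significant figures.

5.33 Å

With Z = 2 atoms per BCC cell, a³ = Z·M/(N_A·ρ) = 2 × 39.10 / (6.022 × 10²³ × 0.8600 g/cm³) = 1.510 × 10^-22 cm³.
a = (1.510 × 10^-22)^(1/3) = 5.325 × 10^-8 cm = 5.33 Å.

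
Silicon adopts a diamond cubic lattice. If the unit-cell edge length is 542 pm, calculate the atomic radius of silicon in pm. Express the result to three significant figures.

In a diamond cubic lattice, nearest neighbors lie along the body diagonal with √3·a = 8r.
r = √3·a/8 = 1.7321 × 542 / 8 = 117 pm.

117 pm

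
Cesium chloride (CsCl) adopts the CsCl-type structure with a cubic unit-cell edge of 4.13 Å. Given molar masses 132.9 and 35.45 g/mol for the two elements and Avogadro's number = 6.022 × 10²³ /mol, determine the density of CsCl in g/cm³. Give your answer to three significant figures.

3.97 g/cm³

The CsCl-type structure contains Z = 1 formula unit per cell; M(CsCl) = 132.9 + 35.45 = 168.35 g/mol.
a³ = (4.130 × 10^-8 cm)³ = 7.044 × 10^-23 cm³.
ρ = 1 × 168.35 / (6.022 × 10²³ × 7.044 × 10^-23) = 3.968 g/cm³.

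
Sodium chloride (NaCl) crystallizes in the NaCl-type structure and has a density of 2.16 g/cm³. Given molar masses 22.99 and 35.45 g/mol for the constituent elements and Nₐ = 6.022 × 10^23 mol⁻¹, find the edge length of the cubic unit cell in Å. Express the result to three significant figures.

M(NaCl) = 58.44 g/mol; Z = 4 formula units per cell.
a³ = Z·M/(N_A·ρ) = 4 × 58.44 / (6.022 × 10²³ × 2.16) = 1.797 × 10^-22 cm³, so a = 5.643 × 10^-8 cm = 5.64 Å.

5.64 Å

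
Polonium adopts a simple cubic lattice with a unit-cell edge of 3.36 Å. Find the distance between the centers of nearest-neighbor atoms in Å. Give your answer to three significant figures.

3.36 Å

In a simple cubic structure, atoms touch along the cell edge, so a = 2r; the nearest-neighbor distance equals 2r = 1.000·a.
d = 1.000 × 3.36 = 3.36 Å.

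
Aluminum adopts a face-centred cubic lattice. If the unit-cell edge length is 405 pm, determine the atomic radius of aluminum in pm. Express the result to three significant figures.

143 pm

In an FCC lattice, atoms touch along the face diagonal, so √2·a = 4r.
r = √2·a/4 = 1.4142 × 405 / 4 = 143 pm.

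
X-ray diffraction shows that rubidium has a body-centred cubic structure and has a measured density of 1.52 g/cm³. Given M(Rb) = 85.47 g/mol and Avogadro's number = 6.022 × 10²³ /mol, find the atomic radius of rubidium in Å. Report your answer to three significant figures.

For a BCC cell (Z = 2), a³ = Z·M/(N_A·ρ) = 2 × 85.47 / (6.022 × 10²³ × 1.520) = 1.867 × 10^-22 cm³, so a = 5.716 × 10^-8 cm = 5.716 Å.
Atoms touch along the body diagonal, so √3·a = 4r, so r = 0.4330 × a = 2.48 Å.

2.48 Å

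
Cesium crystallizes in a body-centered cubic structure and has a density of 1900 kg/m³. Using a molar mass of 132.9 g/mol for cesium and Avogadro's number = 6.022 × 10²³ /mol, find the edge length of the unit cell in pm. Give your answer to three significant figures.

615 pm

With Z = 2 atoms per BCC cell, a³ = Z·M/(N_A·ρ) = 2 × 132.9 / (6.022 × 10²³ × 1.900 g/cm³) = 2.323 × 10^-22 cm³.
a = (2.323 × 10^-22)^(1/3) = 6.147 × 10^-8 cm = 615 pm.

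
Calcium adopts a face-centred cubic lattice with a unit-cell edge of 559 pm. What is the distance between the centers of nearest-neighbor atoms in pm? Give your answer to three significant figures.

In an FCC structure, atoms touch along the face diagonal, so √2·a = 4r; the nearest-neighbor distance equals 2r = 0.7071·a.
d = 0.7071 × 559 = 395 pm.

395 pm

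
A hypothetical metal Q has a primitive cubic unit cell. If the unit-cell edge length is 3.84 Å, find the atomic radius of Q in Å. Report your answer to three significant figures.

In a simple cubic lattice, atoms touch along the cell edge, so a = 2r.
r = a/2 = 3.84/2 = 1.92 Å.

1.92 Å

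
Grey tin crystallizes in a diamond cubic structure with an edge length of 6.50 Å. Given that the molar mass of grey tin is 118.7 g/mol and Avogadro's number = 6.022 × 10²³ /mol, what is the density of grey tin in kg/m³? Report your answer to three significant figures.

5740 kg/m³

A diamond cubic unit cell contains Z = 8 atoms.
Cell volume: a³ = (6.50 Å)³ = (6.500 × 10^-8 cm)³ = 2.746 × 10^-22 cm³.
ρ = Z·M/(N_A·a³) = 8 × 118.7 / (6.022 × 10²³ × 2.746 × 10^-22) = 5.742 g/cm³ = 5740 kg/m³.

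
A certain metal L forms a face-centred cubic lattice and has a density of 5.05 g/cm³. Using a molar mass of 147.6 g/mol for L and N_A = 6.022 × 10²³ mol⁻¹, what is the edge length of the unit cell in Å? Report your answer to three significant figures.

5.79 Å

With Z = 4 atoms per FCC cell, a³ = Z·M/(N_A·ρ) = 4 × 147.6 / (6.022 × 10²³ × 5.050 g/cm³) = 1.941 × 10^-22 cm³.
a = (1.941 × 10^-22)^(1/3) = 5.790 × 10^-8 cm = 5.79 Å.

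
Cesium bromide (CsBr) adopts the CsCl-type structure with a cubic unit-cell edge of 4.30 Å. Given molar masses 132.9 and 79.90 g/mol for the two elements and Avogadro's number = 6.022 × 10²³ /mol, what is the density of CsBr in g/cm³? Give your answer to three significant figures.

4.44 g/cm³

The CsCl-type structure contains Z = 1 formula unit per cell; M(CsBr) = 132.9 + 79.90 = 212.8 g/mol.
a³ = (4.300 × 10^-8 cm)³ = 7.951 × 10^-23 cm³.
ρ = 1 × 212.8 / (6.022 × 10²³ × 7.951 × 10^-23) = 4.445 g/cm³.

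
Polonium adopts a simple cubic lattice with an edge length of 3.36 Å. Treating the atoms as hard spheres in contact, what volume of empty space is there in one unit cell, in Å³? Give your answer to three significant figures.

In a simple cubic lattice atoms touch along the cell edge, so a = 2r, so r = 0.5000a = 1.680 Å.
V_cell = a³ = 37.93 Å³; V_atoms = 1 × (4/3)πr³ = 19.86 Å³.
Empty space = 37.93 − 19.86 = 18.1 Å³.

18.1 Å³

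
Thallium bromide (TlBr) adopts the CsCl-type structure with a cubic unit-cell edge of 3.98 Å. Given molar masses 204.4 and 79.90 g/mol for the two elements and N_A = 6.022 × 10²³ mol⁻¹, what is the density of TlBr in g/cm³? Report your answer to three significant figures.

7.49 g/cm³

The CsCl-type structure contains Z = 1 formula unit per cell; M(TlBr) = 204.4 + 79.90 = 284.3 g/mol.
a³ = (3.980 × 10^-8 cm)³ = 6.304 × 10^-23 cm³.
ρ = 1 × 284.3 / (6.022 × 10²³ × 6.304 × 10^-23) = 7.488 g/cm³.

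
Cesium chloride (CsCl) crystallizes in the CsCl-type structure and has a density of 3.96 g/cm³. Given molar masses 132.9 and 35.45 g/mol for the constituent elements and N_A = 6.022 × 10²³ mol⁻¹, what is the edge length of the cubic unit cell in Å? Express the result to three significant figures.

4.13 Å

M(CsCl) = 168.35 g/mol; Z = 1 formula unit per cell.
a³ = Z·M/(N_A·ρ) = 1 × 168.35 / (6.022 × 10²³ × 3.96) = 7.060 × 10^-23 cm³, so a = 4.133 × 10^-8 cm = 4.13 Å.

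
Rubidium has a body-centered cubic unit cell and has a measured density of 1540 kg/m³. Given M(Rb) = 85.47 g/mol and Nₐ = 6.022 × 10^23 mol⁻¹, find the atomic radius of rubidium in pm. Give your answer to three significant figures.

For a BCC cell (Z = 2), a³ = Z·M/(N_A·ρ) = 2 × 85.47 / (6.022 × 10²³ × 1.540) = 1.843 × 10^-22 cm³, so a = 5.691 × 10^-8 cm = 569.1 pm.
Atoms touch along the body diagonal, so √3·a = 4r, so r = 0.4330 × a = 246 pm.

246 pm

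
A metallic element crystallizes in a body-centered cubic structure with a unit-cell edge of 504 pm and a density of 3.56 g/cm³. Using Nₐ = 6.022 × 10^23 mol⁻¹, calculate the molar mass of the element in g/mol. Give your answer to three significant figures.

137 g/mol

A BCC cell has Z = 2 atoms; a = 5.040 × 10^-8 cm.
M = ρ·N_A·a³/Z = 3.56 × 6.022 × 10²³ × 1.280 × 10^-22 / 2 = 137 g/mol.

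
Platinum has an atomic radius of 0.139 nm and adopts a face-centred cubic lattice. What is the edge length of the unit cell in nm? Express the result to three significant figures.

In an FCC lattice, atoms touch along the face diagonal, so √2·a = 4r.
a = 4r/√2 = 4 × 0.139 / 1.4142 = 0.393 nm.

0.393 nm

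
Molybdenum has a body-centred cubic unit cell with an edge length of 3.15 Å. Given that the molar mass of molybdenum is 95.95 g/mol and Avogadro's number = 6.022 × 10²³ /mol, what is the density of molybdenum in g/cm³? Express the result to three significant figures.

10.2 g/cm³

A BCC unit cell contains Z = 2 atoms.
Cell volume: a³ = (3.15 Å)³ = (3.150 × 10^-8 cm)³ = 3.126 × 10^-23 cm³.
ρ = Z·M/(N_A·a³) = 2 × 95.95 / (6.022 × 10²³ × 3.126 × 10^-23) = 10.20 g/cm³.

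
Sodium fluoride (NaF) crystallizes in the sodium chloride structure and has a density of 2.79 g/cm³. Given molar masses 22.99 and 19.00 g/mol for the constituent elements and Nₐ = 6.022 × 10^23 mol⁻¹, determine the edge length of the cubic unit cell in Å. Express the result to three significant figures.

M(NaF) = 41.99 g/mol; Z = 4 formula units per cell.
a³ = Z·M/(N_A·ρ) = 4 × 41.99 / (6.022 × 10²³ × 2.79) = 9.997 × 10^-23 cm³, so a = 4.641 × 10^-8 cm = 4.64 Å.

4.64 Å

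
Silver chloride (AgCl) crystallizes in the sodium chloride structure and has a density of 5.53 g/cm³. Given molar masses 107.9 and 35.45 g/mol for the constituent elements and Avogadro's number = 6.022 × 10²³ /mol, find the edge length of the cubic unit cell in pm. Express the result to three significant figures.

556 pm

M(AgCl) = 143.35 g/mol; Z = 4 formula units per cell.
a³ = Z·M/(N_A·ρ) = 4 × 143.35 / (6.022 × 10²³ × 5.53) = 1.722 × 10^-22 cm³, so a = 5.563 × 10^-8 cm = 556 pm.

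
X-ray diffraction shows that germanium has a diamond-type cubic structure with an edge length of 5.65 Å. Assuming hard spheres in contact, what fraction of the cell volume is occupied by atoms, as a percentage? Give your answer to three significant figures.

In a diamond cubic lattice nearest neighbors lie along the body diagonal with √3·a = 8r, so r = 0.2165a = 1.223 Å.
Packing fraction = Z·(4/3)πr³ / a³ = 8 × (4/3)π × (1.223)³ / (5.65)³ = 0.3401 = 34.0%.

34.0%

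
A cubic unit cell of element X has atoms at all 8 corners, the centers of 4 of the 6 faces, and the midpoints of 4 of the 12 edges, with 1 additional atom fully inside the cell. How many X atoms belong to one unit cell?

Corner atoms are shared by 8 cells (1/8 each), face atoms by 2 (1/2 each), edge atoms by 4 (1/4 each), interior atoms are unshared.
Net atoms = 8 × 1/8 + 4 × 1/2 + 4 × 1/4 + 1 = 1 + 2 + 1 + 1 = 5.

5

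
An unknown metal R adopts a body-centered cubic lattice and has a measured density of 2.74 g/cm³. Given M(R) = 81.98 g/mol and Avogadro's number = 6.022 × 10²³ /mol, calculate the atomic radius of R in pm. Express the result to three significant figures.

For a BCC cell (Z = 2), a³ = Z·M/(N_A·ρ) = 2 × 81.98 / (6.022 × 10²³ × 2.740) = 9.937 × 10^-23 cm³, so a = 4.632 × 10^-8 cm = 463.2 pm.
Atoms touch along the body diagonal, so √3·a = 4r, so r = 0.4330 × a = 201 pm.

201 pm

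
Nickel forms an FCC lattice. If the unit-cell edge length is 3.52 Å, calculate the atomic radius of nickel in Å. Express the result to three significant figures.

1.24 Å

In an FCC lattice, atoms touch along the face diagonal, so √2·a = 4r.
r = √2·a/4 = 1.4142 × 3.52 / 4 = 1.24 Å.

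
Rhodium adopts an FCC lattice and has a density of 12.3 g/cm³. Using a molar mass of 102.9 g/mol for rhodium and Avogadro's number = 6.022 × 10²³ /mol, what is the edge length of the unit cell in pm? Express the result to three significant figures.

382 pm

With Z = 4 atoms per FCC cell, a³ = Z·M/(N_A·ρ) = 4 × 102.9 / (6.022 × 10²³ × 12.30 g/cm³) = 5.557 × 10^-23 cm³.
a = (5.557 × 10^-23)^(1/3) = 3.816 × 10^-8 cm = 382 pm.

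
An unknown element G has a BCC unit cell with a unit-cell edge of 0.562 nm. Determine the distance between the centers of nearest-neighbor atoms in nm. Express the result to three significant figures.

0.487 nm

In a BCC structure, atoms touch along the body diagonal, so √3·a = 4r; the nearest-neighbor distance equals 2r = 0.8660·a.
d = 0.8660 × 0.562 = 0.487 nm.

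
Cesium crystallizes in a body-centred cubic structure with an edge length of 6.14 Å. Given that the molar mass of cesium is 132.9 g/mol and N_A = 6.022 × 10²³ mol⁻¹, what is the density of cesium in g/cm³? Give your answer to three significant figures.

A BCC unit cell contains Z = 2 atoms.
Cell volume: a³ = (6.14 Å)³ = (6.140 × 10^-8 cm)³ = 2.315 × 10^-22 cm³.
ρ = Z·M/(N_A·a³) = 2 × 132.9 / (6.022 × 10²³ × 2.315 × 10^-22) = 1.907 g/cm³.

1.91 g/cm³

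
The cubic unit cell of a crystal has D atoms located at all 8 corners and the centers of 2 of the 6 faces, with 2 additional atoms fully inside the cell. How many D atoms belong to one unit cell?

Corner atoms are shared by 8 cells (1/8 each), face atoms by 2 (1/2 each), interior atoms are unshared.
Net atoms = 8 × 1/8 + 2 × 1/2 + 2 = 1 + 1 + 2 = 4.

4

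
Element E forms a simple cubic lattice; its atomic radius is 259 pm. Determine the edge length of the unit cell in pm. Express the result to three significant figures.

In a simple cubic lattice, atoms touch along the cell edge, so a = 2r.
a = 2r = 2 × 259 = 518 pm.

518 pm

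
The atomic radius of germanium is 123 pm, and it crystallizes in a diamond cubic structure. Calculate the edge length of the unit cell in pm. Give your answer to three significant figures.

568 pm

In a diamond cubic lattice, nearest neighbors lie along the body diagonal with √3·a = 8r.
a = 8r/√3 = 8 × 123 / 1.7321 = 568 pm.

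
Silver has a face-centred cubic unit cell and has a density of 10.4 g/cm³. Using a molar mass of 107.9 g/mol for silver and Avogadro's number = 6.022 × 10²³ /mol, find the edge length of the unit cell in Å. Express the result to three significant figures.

4.10 Å

With Z = 4 atoms per FCC cell, a³ = Z·M/(N_A·ρ) = 4 × 107.9 / (6.022 × 10²³ × 10.40 g/cm³) = 6.891 × 10^-23 cm³.
a = (6.891 × 10^-23)^(1/3) = 4.100 × 10^-8 cm = 4.10 Å.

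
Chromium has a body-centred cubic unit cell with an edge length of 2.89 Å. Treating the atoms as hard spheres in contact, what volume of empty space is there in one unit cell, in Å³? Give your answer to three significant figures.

7.72 Å³

In a BCC lattice atoms touch along the body diagonal, so √3·a = 4r, so r = 0.4330a = 1.251 Å.
V_cell = a³ = 24.14 Å³; V_atoms = 2 × (4/3)πr³ = 16.42 Å³.
Empty space = 24.14 − 16.42 = 7.72 Å³.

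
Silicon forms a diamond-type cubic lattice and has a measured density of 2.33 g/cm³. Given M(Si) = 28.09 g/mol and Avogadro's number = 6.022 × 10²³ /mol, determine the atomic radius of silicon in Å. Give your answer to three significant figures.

For a diamond cubic cell (Z = 8), a³ = Z·M/(N_A·ρ) = 8 × 28.09 / (6.022 × 10²³ × 2.330) = 1.602 × 10^-22 cm³, so a = 5.431 × 10^-8 cm = 5.431 Å.
Nearest neighbors lie along the body diagonal with √3·a = 8r, so r = 0.2165 × a = 1.18 Å.

1.18 Å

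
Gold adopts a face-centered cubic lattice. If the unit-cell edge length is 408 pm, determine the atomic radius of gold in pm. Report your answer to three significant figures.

144 pm

In an FCC lattice, atoms touch along the face diagonal, so √2·a = 4r.
r = √2·a/4 = 1.4142 × 408 / 4 = 144 pm.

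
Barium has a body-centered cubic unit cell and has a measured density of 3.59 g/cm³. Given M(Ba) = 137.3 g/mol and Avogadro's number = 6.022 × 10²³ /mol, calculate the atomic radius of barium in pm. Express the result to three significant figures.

218 pm

For a BCC cell (Z = 2), a³ = Z·M/(N_A·ρ) = 2 × 137.3 / (6.022 × 10²³ × 3.590) = 1.270 × 10^-22 cm³, so a = 5.027 × 10^-8 cm = 502.7 pm.
Atoms touch along the body diagonal, so √3·a = 4r, so r = 0.4330 × a = 218 pm.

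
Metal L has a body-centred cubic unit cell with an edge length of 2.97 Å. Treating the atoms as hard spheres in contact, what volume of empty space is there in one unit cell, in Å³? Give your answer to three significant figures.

In a BCC lattice atoms touch along the body diagonal, so √3·a = 4r, so r = 0.4330a = 1.286 Å.
V_cell = a³ = 26.20 Å³; V_atoms = 2 × (4/3)πr³ = 17.82 Å³.
Empty space = 26.20 − 17.82 = 8.38 Å³.

8.38 Å³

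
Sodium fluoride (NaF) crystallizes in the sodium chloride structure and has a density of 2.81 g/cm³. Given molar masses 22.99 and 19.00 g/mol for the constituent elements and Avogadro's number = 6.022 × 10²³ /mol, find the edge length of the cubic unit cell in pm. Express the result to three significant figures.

463 pm

M(NaF) = 41.99 g/mol; Z = 4 formula units per cell.
a³ = Z·M/(N_A·ρ) = 4 × 41.99 / (6.022 × 10²³ × 2.81) = 9.926 × 10^-23 cm³, so a = 4.630 × 10^-8 cm = 463 pm.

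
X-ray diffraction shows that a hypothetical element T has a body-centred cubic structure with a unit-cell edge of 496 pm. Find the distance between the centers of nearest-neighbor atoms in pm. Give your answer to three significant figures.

In a BCC structure, atoms touch along the body diagonal, so √3·a = 4r; the nearest-neighbor distance equals 2r = 0.8660·a.
d = 0.8660 × 496 = 430 pm.

430 pm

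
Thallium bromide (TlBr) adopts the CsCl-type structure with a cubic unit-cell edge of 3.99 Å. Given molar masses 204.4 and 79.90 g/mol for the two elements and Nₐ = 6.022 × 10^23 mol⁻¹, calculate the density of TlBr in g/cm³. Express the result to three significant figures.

The CsCl-type structure contains Z = 1 formula unit per cell; M(TlBr) = 204.4 + 79.90 = 284.3 g/mol.
a³ = (3.990 × 10^-8 cm)³ = 6.352 × 10^-23 cm³.
ρ = 1 × 284.3 / (6.022 × 10²³ × 6.352 × 10^-23) = 7.432 g/cm³.

7.43 g/cm³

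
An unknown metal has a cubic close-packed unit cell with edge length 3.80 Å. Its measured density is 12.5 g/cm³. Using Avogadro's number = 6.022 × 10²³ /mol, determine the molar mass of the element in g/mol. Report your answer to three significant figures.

An FCC cell has Z = 4 atoms; a = 3.800 × 10^-8 cm.
M = ρ·N_A·a³/Z = 12.5 × 6.022 × 10²³ × 5.487 × 10^-23 / 4 = 103 g/mol.

103 g/mol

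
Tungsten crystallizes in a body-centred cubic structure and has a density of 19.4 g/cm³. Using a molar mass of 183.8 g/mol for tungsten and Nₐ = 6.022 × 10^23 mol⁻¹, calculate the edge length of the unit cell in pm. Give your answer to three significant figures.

With Z = 2 atoms per BCC cell, a³ = Z·M/(N_A·ρ) = 2 × 183.8 / (6.022 × 10²³ × 19.40 g/cm³) = 3.147 × 10^-23 cm³.
a = (3.147 × 10^-23)^(1/3) = 3.157 × 10^-8 cm = 316 pm.

316 pm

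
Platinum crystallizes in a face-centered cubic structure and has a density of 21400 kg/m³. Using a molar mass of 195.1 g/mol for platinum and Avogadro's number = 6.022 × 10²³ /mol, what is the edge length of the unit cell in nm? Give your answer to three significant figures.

With Z = 4 atoms per FCC cell, a³ = Z·M/(N_A·ρ) = 4 × 195.1 / (6.022 × 10²³ × 21.40 g/cm³) = 6.056 × 10^-23 cm³.
a = (6.056 × 10^-23)^(1/3) = 3.927 × 10^-8 cm = 0.393 nm.

0.393 nm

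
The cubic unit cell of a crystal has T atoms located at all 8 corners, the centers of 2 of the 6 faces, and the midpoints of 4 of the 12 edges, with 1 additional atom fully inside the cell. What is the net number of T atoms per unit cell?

4

Corner atoms are shared by 8 cells (1/8 each), face atoms by 2 (1/2 each), edge atoms by 4 (1/4 each), interior atoms are unshared.
Net atoms = 8 × 1/8 + 2 × 1/2 + 4 × 1/4 + 1 = 1 + 1 + 1 + 1 = 4.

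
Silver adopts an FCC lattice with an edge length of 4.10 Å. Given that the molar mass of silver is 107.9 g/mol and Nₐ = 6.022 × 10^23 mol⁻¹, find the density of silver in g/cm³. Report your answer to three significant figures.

10.4 g/cm³

An FCC unit cell contains Z = 4 atoms.
Cell volume: a³ = (4.10 Å)³ = (4.100 × 10^-8 cm)³ = 6.892 × 10^-23 cm³.
ρ = Z·M/(N_A·a³) = 4 × 107.9 / (6.022 × 10²³ × 6.892 × 10^-23) = 10.40 g/cm³.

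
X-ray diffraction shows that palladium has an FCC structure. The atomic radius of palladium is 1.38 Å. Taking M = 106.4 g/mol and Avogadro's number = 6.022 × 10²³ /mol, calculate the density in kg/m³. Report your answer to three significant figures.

11900 kg/m³

In an FCC lattice, atoms touch along the face diagonal, so √2·a = 4r, giving a = 3.903 Å = 3.903 × 10^-8 cm.
With Z = 4, ρ = Z·M/(N_A·a³) = 4 × 106.4 / (6.022 × 10²³ × 5.947 × 10^-23) = 11.88 g/cm³ = 11900 kg/m³.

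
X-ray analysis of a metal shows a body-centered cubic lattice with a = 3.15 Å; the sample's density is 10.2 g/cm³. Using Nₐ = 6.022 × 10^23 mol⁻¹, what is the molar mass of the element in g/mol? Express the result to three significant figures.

96.0 g/mol

A BCC cell has Z = 2 atoms; a = 3.150 × 10^-8 cm.
M = ρ·N_A·a³/Z = 10.2 × 6.022 × 10²³ × 3.126 × 10^-23 / 2 = 96.0 g/mol.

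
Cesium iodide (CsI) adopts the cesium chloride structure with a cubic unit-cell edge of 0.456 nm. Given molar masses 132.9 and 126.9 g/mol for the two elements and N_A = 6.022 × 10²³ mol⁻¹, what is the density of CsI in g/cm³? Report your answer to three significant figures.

4.55 g/cm³

The cesium chloride structure contains Z = 1 formula unit per cell; M(CsI) = 132.9 + 126.9 = 259.8 g/mol.
a³ = (4.560 × 10^-8 cm)³ = 9.482 × 10^-23 cm³.
ρ = 1 × 259.8 / (6.022 × 10²³ × 9.482 × 10^-23) = 4.550 g/cm³.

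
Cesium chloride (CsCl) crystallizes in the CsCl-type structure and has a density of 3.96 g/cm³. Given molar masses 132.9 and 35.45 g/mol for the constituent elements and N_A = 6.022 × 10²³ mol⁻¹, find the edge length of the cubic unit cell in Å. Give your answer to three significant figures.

4.13 Å

M(CsCl) = 168.35 g/mol; Z = 1 formula unit per cell.
a³ = Z·M/(N_A·ρ) = 1 × 168.35 / (6.022 × 10²³ × 3.96) = 7.060 × 10^-23 cm³, so a = 4.133 × 10^-8 cm = 4.13 Å.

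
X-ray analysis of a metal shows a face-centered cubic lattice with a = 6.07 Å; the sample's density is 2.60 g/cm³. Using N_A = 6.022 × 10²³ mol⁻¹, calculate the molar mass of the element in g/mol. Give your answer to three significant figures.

87.5 g/mol

An FCC cell has Z = 4 atoms; a = 6.070 × 10^-8 cm.
M = ρ·N_A·a³/Z = 2.60 × 6.022 × 10²³ × 2.236 × 10^-22 / 4 = 87.5 g/mol.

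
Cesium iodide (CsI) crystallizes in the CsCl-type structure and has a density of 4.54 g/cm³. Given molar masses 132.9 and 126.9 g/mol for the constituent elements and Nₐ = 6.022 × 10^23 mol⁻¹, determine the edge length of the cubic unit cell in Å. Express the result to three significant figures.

M(CsI) = 259.8 g/mol; Z = 1 formula unit per cell.
a³ = Z·M/(N_A·ρ) = 1 × 259.8 / (6.022 × 10²³ × 4.54) = 9.503 × 10^-23 cm³, so a = 4.563 × 10^-8 cm = 4.56 Å.

4.56 Å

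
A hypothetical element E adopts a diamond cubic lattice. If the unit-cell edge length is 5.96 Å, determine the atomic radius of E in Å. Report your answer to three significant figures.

1.29 Å

In a diamond cubic lattice, nearest neighbors lie along the body diagonal with √3·a = 8r.
r = √3·a/8 = 1.7321 × 5.96 / 8 = 1.29 Å.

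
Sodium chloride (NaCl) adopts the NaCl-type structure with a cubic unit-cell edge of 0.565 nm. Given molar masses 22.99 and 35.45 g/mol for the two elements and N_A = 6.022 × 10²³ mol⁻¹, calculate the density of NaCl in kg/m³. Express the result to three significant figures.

2150 kg/m³

The NaCl-type structure contains Z = 4 formula units per cell; M(NaCl) = 22.99 + 35.45 = 58.44 g/mol.
a³ = (5.650 × 10^-8 cm)³ = 1.804 × 10^-22 cm³.
ρ = 4 × 58.44 / (6.022 × 10²³ × 1.804 × 10^-22) = 2.152 g/cm³ = 2150 kg/m³.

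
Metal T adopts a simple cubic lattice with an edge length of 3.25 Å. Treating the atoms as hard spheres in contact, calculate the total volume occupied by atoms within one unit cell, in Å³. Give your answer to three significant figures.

In a simple cubic lattice atoms touch along the cell edge, so a = 2r, so r = 0.5000a = 1.625 Å.
V_atoms = Z × (4/3)πr³ = 1 × (4/3)π × (1.625)³ = 18.0 Å³.

18.0 Å³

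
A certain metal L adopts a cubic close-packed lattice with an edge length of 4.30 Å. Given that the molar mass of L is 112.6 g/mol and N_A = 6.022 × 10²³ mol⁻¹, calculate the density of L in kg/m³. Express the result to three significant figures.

An FCC unit cell contains Z = 4 atoms.
Cell volume: a³ = (4.30 Å)³ = (4.300 × 10^-8 cm)³ = 7.951 × 10^-23 cm³.
ρ = Z·M/(N_A·a³) = 4 × 112.6 / (6.022 × 10²³ × 7.951 × 10^-23) = 9.407 g/cm³ = 9410 kg/m³.

9410 kg/m³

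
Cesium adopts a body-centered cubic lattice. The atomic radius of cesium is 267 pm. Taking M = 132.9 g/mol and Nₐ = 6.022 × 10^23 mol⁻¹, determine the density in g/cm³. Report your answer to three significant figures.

1.88 g/cm³

In a BCC lattice, atoms touch along the body diagonal, so √3·a = 4r, giving a = 616.6 pm = 6.166 × 10^-8 cm.
With Z = 2, ρ = Z·M/(N_A·a³) = 2 × 132.9 / (6.022 × 10²³ × 2.344 × 10^-22) = 1.883 g/cm³.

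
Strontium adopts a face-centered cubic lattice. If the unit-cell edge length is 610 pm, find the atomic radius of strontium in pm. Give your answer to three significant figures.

In an FCC lattice, atoms touch along the face diagonal, so √2·a = 4r.
r = √2·a/4 = 1.4142 × 610 / 4 = 216 pm.

216 pm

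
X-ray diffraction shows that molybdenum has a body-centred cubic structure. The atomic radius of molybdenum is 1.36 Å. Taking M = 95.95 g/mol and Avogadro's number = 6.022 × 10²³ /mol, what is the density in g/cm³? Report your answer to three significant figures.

10.3 g/cm³

In a BCC lattice, atoms touch along the body diagonal, so √3·a = 4r, giving a = 3.141 Å = 3.141 × 10^-8 cm.
With Z = 2, ρ = Z·M/(N_A·a³) = 2 × 95.95 / (6.022 × 10²³ × 3.098 × 10^-23) = 10.29 g/cm³.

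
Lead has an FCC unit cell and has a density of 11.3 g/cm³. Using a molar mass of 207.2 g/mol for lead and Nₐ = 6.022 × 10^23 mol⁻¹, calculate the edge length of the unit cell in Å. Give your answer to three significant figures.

4.96 Å

With Z = 4 atoms per FCC cell, a³ = Z·M/(N_A·ρ) = 4 × 207.2 / (6.022 × 10²³ × 11.30 g/cm³) = 1.218 × 10^-22 cm³.
a = (1.218 × 10^-22)^(1/3) = 4.957 × 10^-8 cm = 4.96 Å.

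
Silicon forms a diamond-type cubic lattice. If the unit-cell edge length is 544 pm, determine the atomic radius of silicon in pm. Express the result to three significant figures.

118 pm

In a diamond cubic lattice, nearest neighbors lie along the body diagonal with √3·a = 8r.
r = √3·a/8 = 1.7321 × 544 / 8 = 118 pm.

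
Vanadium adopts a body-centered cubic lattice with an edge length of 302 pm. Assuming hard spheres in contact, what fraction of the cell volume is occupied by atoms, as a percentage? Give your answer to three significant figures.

68.0%

In a BCC lattice atoms touch along the body diagonal, so √3·a = 4r, so r = 0.4330a = 130.8 pm.
Packing fraction = Z·(4/3)πr³ / a³ = 2 × (4/3)π × (130.8)³ / (302)³ = 0.6802 = 68.0%.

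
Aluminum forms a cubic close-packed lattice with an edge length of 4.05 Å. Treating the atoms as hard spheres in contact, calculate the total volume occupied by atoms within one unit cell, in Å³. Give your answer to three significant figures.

49.2 Å³

In an FCC lattice atoms touch along the face diagonal, so √2·a = 4r, so r = 0.3536a = 1.432 Å.
V_atoms = Z × (4/3)πr³ = 4 × (4/3)π × (1.432)³ = 49.2 Å³.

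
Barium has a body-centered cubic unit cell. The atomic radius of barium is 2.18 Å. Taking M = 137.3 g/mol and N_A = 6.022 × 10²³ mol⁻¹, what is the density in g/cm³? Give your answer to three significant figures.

3.57 g/cm³

In a BCC lattice, atoms touch along the body diagonal, so √3·a = 4r, giving a = 5.034 Å = 5.034 × 10^-8 cm.
With Z = 2, ρ = Z·M/(N_A·a³) = 2 × 137.3 / (6.022 × 10²³ × 1.276 × 10^-22) = 3.573 g/cm³.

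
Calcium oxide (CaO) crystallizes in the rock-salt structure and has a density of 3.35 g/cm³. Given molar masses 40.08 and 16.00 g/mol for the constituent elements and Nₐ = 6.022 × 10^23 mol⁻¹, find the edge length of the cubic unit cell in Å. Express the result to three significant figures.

M(CaO) = 56.08 g/mol; Z = 4 formula units per cell.
a³ = Z·M/(N_A·ρ) = 4 × 56.08 / (6.022 × 10²³ × 3.35) = 1.112 × 10^-22 cm³, so a = 4.809 × 10^-8 cm = 4.81 Å.

4.81 Å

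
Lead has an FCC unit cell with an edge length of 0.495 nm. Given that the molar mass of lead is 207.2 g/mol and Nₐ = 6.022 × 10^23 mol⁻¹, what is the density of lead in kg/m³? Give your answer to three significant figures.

11300 kg/m³

An FCC unit cell contains Z = 4 atoms.
Cell volume: a³ = (0.495 nm)³ = (4.950 × 10^-8 cm)³ = 1.213 × 10^-22 cm³.
ρ = Z·M/(N_A·a³) = 4 × 207.2 / (6.022 × 10²³ × 1.213 × 10^-22) = 11.35 g/cm³ = 11300 kg/m³.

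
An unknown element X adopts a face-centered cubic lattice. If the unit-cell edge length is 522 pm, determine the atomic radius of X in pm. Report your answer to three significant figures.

In an FCC lattice, atoms touch along the face diagonal, so √2·a = 4r.
r = √2·a/4 = 1.4142 × 522 / 4 = 185 pm.

185 pm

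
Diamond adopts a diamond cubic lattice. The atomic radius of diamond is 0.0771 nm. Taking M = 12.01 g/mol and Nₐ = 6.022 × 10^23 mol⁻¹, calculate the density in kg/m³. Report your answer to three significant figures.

3530 kg/m³

In a diamond cubic lattice, nearest neighbors lie along the body diagonal with √3·a = 8r, giving a = 0.3561 nm = 3.561 × 10^-8 cm.
With Z = 8, ρ = Z·M/(N_A·a³) = 8 × 12.01 / (6.022 × 10²³ × 4.516 × 10^-23) = 3.533 g/cm³ = 3530 kg/m³.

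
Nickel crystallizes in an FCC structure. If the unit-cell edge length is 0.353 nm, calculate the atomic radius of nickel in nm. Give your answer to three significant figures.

0.125 nm

In an FCC lattice, atoms touch along the face diagonal, so √2·a = 4r.
r = √2·a/4 = 1.4142 × 0.353 / 4 = 0.125 nm.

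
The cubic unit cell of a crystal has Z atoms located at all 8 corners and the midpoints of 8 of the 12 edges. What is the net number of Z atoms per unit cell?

3

Corner atoms are shared by 8 cells (1/8 each), edge atoms by 4 (1/4 each).
Net atoms = 8 × 1/8 + 8 × 1/4 = 1 + 2 = 3.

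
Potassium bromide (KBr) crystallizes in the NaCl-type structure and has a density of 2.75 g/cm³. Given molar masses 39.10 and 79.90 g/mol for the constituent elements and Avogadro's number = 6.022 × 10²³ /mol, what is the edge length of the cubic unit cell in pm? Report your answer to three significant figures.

660 pm

M(KBr) = 119.0 g/mol; Z = 4 formula units per cell.
a³ = Z·M/(N_A·ρ) = 4 × 119.0 / (6.022 × 10²³ × 2.75) = 2.874 × 10^-22 cm³, so a = 6.600 × 10^-8 cm = 660 pm.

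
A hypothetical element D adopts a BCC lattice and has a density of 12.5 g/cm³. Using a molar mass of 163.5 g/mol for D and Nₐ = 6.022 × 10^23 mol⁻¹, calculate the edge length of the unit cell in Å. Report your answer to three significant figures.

With Z = 2 atoms per BCC cell, a³ = Z·M/(N_A·ρ) = 2 × 163.5 / (6.022 × 10²³ × 12.50 g/cm³) = 4.344 × 10^-23 cm³.
a = (4.344 × 10^-23)^(1/3) = 3.515 × 10^-8 cm = 3.52 Å.

3.52 Å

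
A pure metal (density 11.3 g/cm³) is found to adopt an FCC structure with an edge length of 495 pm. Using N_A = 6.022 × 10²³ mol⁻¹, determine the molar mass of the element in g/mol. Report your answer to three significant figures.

An FCC cell has Z = 4 atoms; a = 4.950 × 10^-8 cm.
M = ρ·N_A·a³/Z = 11.3 × 6.022 × 10²³ × 1.213 × 10^-22 / 4 = 206 g/mol.

206 g/mol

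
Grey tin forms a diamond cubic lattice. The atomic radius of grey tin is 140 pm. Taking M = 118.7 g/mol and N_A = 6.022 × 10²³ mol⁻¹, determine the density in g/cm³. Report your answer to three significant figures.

In a diamond cubic lattice, nearest neighbors lie along the body diagonal with √3·a = 8r, giving a = 646.6 pm = 6.466 × 10^-8 cm.
With Z = 8, ρ = Z·M/(N_A·a³) = 8 × 118.7 / (6.022 × 10²³ × 2.704 × 10^-22) = 5.832 g/cm³.

5.83 g/cm³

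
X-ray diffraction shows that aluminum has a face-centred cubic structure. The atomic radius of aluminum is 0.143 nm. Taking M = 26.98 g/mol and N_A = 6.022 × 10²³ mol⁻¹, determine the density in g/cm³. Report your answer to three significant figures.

2.71 g/cm³

In an FCC lattice, atoms touch along the face diagonal, so √2·a = 4r, giving a = 0.4045 nm = 4.045 × 10^-8 cm.
With Z = 4, ρ = Z·M/(N_A·a³) = 4 × 26.98 / (6.022 × 10²³ × 6.617 × 10^-23) = 2.708 g/cm³.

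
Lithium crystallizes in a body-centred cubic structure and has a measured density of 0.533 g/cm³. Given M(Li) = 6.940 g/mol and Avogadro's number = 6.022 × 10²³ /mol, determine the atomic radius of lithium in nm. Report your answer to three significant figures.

For a BCC cell (Z = 2), a³ = Z·M/(N_A·ρ) = 2 × 6.940 / (6.022 × 10²³ × 0.5330) = 4.324 × 10^-23 cm³, so a = 3.510 × 10^-8 cm = 0.3510 nm.
Atoms touch along the body diagonal, so √3·a = 4r, so r = 0.4330 × a = 0.152 nm.

0.152 nm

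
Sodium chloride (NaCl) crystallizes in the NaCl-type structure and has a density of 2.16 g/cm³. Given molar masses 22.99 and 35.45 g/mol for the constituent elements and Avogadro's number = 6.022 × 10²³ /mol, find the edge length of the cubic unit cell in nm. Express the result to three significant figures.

0.564 nm

M(NaCl) = 58.44 g/mol; Z = 4 formula units per cell.
a³ = Z·M/(N_A·ρ) = 4 × 58.44 / (6.022 × 10²³ × 2.16) = 1.797 × 10^-22 cm³, so a = 5.643 × 10^-8 cm = 0.564 nm.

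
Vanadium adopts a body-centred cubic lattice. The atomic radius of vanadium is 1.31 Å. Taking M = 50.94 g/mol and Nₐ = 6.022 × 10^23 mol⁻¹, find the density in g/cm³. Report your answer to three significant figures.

In a BCC lattice, atoms touch along the body diagonal, so √3·a = 4r, giving a = 3.025 Å = 3.025 × 10^-8 cm.
With Z = 2, ρ = Z·M/(N_A·a³) = 2 × 50.94 / (6.022 × 10²³ × 2.769 × 10^-23) = 6.110 g/cm³.

6.11 g/cm³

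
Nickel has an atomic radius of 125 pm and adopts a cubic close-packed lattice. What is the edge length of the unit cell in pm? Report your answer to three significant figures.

354 pm

In an FCC lattice, atoms touch along the face diagonal, so √2·a = 4r.
a = 4r/√2 = 4 × 125 / 1.4142 = 354 pm.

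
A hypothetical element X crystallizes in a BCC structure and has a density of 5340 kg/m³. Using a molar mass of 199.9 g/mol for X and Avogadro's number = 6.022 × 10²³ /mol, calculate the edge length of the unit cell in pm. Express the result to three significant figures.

With Z = 2 atoms per BCC cell, a³ = Z·M/(N_A·ρ) = 2 × 199.9 / (6.022 × 10²³ × 5.340 g/cm³) = 1.243 × 10^-22 cm³.
a = (1.243 × 10^-22)^(1/3) = 4.991 × 10^-8 cm = 499 pm.

499 pm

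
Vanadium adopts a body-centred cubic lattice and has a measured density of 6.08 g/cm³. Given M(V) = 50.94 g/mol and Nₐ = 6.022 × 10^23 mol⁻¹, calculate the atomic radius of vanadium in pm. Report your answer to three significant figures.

For a BCC cell (Z = 2), a³ = Z·M/(N_A·ρ) = 2 × 50.94 / (6.022 × 10²³ × 6.080) = 2.783 × 10^-23 cm³, so a = 3.030 × 10^-8 cm = 303.0 pm.
Atoms touch along the body diagonal, so √3·a = 4r, so r = 0.4330 × a = 131 pm.

131 pm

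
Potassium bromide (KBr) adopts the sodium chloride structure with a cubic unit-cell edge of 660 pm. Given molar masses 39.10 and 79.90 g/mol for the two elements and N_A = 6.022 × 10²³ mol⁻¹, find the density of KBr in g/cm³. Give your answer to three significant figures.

2.75 g/cm³

The sodium chloride structure contains Z = 4 formula units per cell; M(KBr) = 39.10 + 79.90 = 119.0 g/mol.
a³ = (6.600 × 10^-8 cm)³ = 2.875 × 10^-22 cm³.
ρ = 4 × 119.0 / (6.022 × 10²³ × 2.875 × 10^-22) = 2.749 g/cm³.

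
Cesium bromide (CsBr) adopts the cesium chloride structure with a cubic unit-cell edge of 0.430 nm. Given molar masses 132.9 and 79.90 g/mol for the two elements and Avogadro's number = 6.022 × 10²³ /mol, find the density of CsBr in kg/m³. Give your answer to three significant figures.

4440 kg/m³

The cesium chloride structure contains Z = 1 formula unit per cell; M(CsBr) = 132.9 + 79.90 = 212.8 g/mol.
a³ = (4.300 × 10^-8 cm)³ = 7.951 × 10^-23 cm³.
ρ = 1 × 212.8 / (6.022 × 10²³ × 7.951 × 10^-23) = 4.445 g/cm³ = 4440 kg/m³.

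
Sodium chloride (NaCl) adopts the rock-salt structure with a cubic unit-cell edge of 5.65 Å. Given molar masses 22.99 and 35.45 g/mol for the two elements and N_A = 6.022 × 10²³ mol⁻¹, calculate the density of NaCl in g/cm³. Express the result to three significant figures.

The rock-salt structure contains Z = 4 formula units per cell; M(NaCl) = 22.99 + 35.45 = 58.44 g/mol.
a³ = (5.650 × 10^-8 cm)³ = 1.804 × 10^-22 cm³.
ρ = 4 × 58.44 / (6.022 × 10²³ × 1.804 × 10^-22) = 2.152 g/cm³.

2.15 g/cm³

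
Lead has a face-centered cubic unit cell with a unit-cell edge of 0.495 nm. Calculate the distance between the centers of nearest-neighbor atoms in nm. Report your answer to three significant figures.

In an FCC structure, atoms touch along the face diagonal, so √2·a = 4r; the nearest-neighbor distance equals 2r = 0.7071·a.
d = 0.7071 × 0.495 = 0.350 nm.

0.350 nm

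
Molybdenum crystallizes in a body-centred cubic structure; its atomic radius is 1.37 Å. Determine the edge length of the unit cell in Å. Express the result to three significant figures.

3.16 Å

In a BCC lattice, atoms touch along the body diagonal, so √3·a = 4r.
a = 4r/√3 = 4 × 1.37 / 1.7321 = 3.16 Å.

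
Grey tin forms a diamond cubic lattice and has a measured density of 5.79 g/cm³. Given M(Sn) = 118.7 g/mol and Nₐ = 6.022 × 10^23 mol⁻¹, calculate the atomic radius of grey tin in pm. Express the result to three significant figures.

For a diamond cubic cell (Z = 8), a³ = Z·M/(N_A·ρ) = 8 × 118.7 / (6.022 × 10²³ × 5.790) = 2.723 × 10^-22 cm³, so a = 6.482 × 10^-8 cm = 648.2 pm.
Nearest neighbors lie along the body diagonal with √3·a = 8r, so r = 0.2165 × a = 140 pm.

140 pm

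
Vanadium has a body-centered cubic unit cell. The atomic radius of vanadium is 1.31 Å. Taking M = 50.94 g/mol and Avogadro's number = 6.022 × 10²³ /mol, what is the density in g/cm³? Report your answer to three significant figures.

6.11 g/cm³

In a BCC lattice, atoms touch along the body diagonal, so √3·a = 4r, giving a = 3.025 Å = 3.025 × 10^-8 cm.
With Z = 2, ρ = Z·M/(N_A·a³) = 2 × 50.94 / (6.022 × 10²³ × 2.769 × 10^-23) = 6.110 g/cm³.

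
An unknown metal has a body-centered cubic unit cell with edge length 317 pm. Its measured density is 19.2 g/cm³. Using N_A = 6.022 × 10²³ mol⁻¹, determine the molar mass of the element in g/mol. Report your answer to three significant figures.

184 g/mol

A BCC cell has Z = 2 atoms; a = 3.170 × 10^-8 cm.
M = ρ·N_A·a³/Z = 19.2 × 6.022 × 10²³ × 3.186 × 10^-23 / 2 = 184 g/mol.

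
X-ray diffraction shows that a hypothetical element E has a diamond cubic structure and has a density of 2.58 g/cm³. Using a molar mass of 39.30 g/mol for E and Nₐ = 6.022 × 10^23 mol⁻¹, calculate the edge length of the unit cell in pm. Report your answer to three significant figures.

With Z = 8 atoms per diamond cubic cell, a³ = Z·M/(N_A·ρ) = 8 × 39.30 / (6.022 × 10²³ × 2.580 g/cm³) = 2.024 × 10^-22 cm³.
a = (2.024 × 10^-22)^(1/3) = 5.871 × 10^-8 cm = 587 pm.

587 pm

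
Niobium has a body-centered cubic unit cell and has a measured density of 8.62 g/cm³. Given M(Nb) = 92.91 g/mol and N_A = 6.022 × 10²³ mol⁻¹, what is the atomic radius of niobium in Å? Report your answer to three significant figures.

For a BCC cell (Z = 2), a³ = Z·M/(N_A·ρ) = 2 × 92.91 / (6.022 × 10²³ × 8.620) = 3.580 × 10^-23 cm³, so a = 3.296 × 10^-8 cm = 3.296 Å.
Atoms touch along the body diagonal, so √3·a = 4r, so r = 0.4330 × a = 1.43 Å.

1.43 Å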